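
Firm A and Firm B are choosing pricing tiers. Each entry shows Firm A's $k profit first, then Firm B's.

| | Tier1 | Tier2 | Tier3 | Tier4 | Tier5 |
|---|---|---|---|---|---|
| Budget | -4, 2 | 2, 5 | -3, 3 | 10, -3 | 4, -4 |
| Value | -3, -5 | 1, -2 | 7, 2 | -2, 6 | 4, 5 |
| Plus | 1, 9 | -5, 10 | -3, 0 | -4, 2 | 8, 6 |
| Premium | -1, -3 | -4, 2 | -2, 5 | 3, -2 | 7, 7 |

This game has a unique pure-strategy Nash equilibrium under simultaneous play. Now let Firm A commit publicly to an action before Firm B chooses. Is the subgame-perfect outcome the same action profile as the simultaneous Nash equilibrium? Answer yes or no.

no

Solve by backward induction (Firm A leads).
- Budget → Firm B plays Tier2 (best of 2, 5, 3, -3, -4); Firm A gets 2.
- Value → Firm B plays Tier4 (best of -5, -2, 2, 6, 5); Firm A gets -2.
- Plus → Firm B plays Tier2 (best of 9, 10, 0, 2, 6); Firm A gets -5.
- Premium → Firm B plays Tier5 (best of -3, 2, 5, -2, 7); Firm A gets 7.
Maximizing over 2, -2, -5, 7, Firm A chooses Premium. Subgame-perfect outcome: (Premium, Tier5) with payoffs (7, 7).
Now find the simultaneous Nash equilibrium.
Firm A's best replies: Tier1→Plus; Tier2→Budget; Tier3→Value; Tier4→Budget; Tier5→Plus.
Firm B's best replies: Budget→Tier2; Value→Tier4; Plus→Tier2; Premium→Tier5.
The unique mutual best reply is (Budget, Tier2), giving (2, 5).
Sequential outcome (Premium, Tier5) differs from the Nash profile (Budget, Tier2).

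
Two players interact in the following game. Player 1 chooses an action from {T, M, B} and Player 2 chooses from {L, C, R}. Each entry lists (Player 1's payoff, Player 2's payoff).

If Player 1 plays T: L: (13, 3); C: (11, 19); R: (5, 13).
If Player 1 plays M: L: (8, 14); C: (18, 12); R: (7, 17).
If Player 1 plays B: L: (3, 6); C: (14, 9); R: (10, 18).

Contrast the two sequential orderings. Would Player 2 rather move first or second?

second

If Player 1 leads: Player 2's best replies are T→C, M→R, B→R; Player 1's induced payoffs 11, 7, 10; outcome (T, C), payoffs (11, 19).
If Player 2 leads: Player 1's best replies are L→T, C→M, R→B; Player 2's induced payoffs 3, 12, 18; outcome (B, R), payoffs (10, 18).
Player 2 gets 18 moving first and 19 moving second, so Player 2 prefers to move second.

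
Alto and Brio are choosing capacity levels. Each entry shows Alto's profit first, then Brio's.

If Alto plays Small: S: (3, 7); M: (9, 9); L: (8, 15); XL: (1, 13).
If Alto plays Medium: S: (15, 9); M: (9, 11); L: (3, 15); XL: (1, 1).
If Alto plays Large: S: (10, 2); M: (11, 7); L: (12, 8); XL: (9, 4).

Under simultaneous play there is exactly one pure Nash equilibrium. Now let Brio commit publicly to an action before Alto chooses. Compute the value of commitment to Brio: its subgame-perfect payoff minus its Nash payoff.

1

Alto best-responds to each possible Brio move:
- S → Alto plays Medium (best of 3, 15, 10); Brio gets 9.
- M → Alto plays Large (best of 9, 9, 11); Brio gets 7.
- L → Alto plays Large (best of 8, 3, 12); Brio gets 8.
- XL → Alto plays Large (best of 1, 1, 9); Brio gets 4.
Among 9, 7, 8, 4, the best is 9 at S. Subgame-perfect outcome: (Medium, S) with payoffs (15, 9).
Under simultaneous play:
Alto's best replies: S→Medium; M→Large; L→Large; XL→Large.
Brio's best replies: Small→L; Medium→L; Large→L.
The unique mutual best reply is (Large, L), giving (12, 8).
Brio's commitment gain: 9 − 8 = 1.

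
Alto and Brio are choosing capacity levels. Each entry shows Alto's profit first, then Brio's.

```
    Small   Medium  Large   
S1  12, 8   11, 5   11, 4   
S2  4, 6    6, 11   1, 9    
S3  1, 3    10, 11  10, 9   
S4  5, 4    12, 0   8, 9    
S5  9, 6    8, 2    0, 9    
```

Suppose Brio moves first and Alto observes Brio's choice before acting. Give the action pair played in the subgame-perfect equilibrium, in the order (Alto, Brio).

Solve by backward induction (Brio leads).
- Small → Alto plays S1 (best of 12, 4, 1, 5, 9); Brio gets 8.
- Medium → Alto plays S4 (best of 11, 6, 10, 12, 8); Brio gets 0.
- Large → Alto plays S1 (best of 11, 1, 10, 8, 0); Brio gets 4.
Among 8, 0, 4, the best is 8 at Small. Subgame-perfect outcome: (S1, Small) with payoffs (12, 8).

(S1, Small)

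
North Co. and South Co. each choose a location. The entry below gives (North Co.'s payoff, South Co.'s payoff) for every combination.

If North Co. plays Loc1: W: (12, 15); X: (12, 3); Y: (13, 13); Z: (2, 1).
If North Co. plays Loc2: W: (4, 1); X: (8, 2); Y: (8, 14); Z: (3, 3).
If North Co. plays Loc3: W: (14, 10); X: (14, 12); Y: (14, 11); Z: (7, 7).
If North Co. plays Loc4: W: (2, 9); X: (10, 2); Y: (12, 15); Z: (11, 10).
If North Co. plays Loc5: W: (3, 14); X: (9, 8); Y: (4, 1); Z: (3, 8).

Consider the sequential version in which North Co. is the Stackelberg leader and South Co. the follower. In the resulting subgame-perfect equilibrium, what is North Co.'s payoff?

14

Work backward from South Co.'s decision.
- Loc1: South Co. compares 15, 3, 13, 1 and picks W; North Co. would get 12.
- Loc2: South Co. compares 1, 2, 14, 3 and picks Y; North Co. would get 8.
- Loc3: South Co. compares 10, 12, 11, 7 and picks X; North Co. would get 14.
- Loc4: South Co. compares 9, 2, 15, 10 and picks Y; North Co. would get 12.
- Loc5: South Co. compares 14, 8, 1, 8 and picks W; North Co. would get 3.
Maximizing over 12, 8, 14, 12, 3, North Co. chooses Loc3. Subgame-perfect outcome: (Loc3, X) with payoffs (14, 12).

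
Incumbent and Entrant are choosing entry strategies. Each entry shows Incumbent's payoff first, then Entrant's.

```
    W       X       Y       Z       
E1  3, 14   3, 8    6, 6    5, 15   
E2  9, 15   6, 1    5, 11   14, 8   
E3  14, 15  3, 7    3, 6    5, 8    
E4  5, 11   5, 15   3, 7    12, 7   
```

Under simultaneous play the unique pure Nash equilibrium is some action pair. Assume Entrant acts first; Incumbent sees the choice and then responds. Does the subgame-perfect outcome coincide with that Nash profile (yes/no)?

yes

Work backward from Incumbent's decision.
- W: BR = E3, leader payoff 15.
- X: BR = E2, leader payoff 1.
- Y: BR = E1, leader payoff 6.
- Z: BR = E2, leader payoff 8.
Among 15, 1, 6, 8, the best is 15 at W. Subgame-perfect outcome: (E3, W) with payoffs (14, 15).
Under simultaneous play:
Incumbent's best replies: W→E3; X→E2; Y→E1; Z→E2.
Entrant's best replies: E1→Z; E2→W; E3→W; E4→X.
Only (E3, W) has each player best-responding; Nash payoffs (14, 15).
Sequential outcome (E3, W) coincides with the Nash profile (E3, W).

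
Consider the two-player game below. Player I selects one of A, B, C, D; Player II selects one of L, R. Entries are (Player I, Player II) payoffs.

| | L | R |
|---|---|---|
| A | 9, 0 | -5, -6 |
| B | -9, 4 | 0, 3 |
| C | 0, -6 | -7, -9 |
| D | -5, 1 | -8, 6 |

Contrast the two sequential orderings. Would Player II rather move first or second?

first

If Player I leads: Player II's best replies are A→L, B→L, C→L, D→R; Player I's induced payoffs 9, -9, 0, -8; outcome (A, L), payoffs (9, 0).
If Player II leads: Player I's best replies are L→A, R→B; Player II's induced payoffs 0, 3; outcome (B, R), payoffs (0, 3).
Player II gets 3 moving first and 0 moving second, so Player II prefers to move first.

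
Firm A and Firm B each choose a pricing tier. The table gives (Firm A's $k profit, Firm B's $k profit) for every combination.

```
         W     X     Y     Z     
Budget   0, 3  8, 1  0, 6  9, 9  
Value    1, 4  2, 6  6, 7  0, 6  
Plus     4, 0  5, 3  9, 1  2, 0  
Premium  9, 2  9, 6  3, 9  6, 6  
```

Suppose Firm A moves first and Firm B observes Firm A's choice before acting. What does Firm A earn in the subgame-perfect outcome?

9

Firm B best-responds to each possible Firm A move:
- Budget: Firm B compares 3, 1, 6, 9 and picks Z; Firm A would get 9.
- Value: Firm B compares 4, 6, 7, 6 and picks Y; Firm A would get 6.
- Plus: Firm B compares 0, 3, 1, 0 and picks X; Firm A would get 5.
- Premium: Firm B compares 2, 6, 9, 6 and picks Y; Firm A would get 3.
Among 9, 6, 5, 3, the best is 9 at Budget. Subgame-perfect outcome: (Budget, Z) with payoffs (9, 9).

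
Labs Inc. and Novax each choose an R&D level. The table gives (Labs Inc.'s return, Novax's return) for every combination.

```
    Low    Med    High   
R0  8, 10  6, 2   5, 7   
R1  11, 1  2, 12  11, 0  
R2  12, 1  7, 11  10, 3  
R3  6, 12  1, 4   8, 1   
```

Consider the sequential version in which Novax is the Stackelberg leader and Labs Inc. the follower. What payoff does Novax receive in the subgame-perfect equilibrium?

Backward induction with Novax moving first.
- Low: Labs Inc. compares 8, 11, 12, 6 and picks R2; Novax would get 1.
- Med: Labs Inc. compares 6, 2, 7, 1 and picks R2; Novax would get 11.
- High: Labs Inc. compares 5, 11, 10, 8 and picks R1; Novax would get 0.
Maximizing over 1, 11, 0, Novax chooses Med. Subgame-perfect outcome: (R2, Med) with payoffs (7, 11).

11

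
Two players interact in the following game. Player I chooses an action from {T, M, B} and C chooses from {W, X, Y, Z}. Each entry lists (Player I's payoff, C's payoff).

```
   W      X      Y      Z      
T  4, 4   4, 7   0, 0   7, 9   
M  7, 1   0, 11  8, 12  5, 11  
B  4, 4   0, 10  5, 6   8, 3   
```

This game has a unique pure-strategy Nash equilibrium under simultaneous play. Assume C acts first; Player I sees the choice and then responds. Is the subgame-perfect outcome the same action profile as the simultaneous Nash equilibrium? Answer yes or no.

Work backward from Player I's decision.
- W: Player I compares 4, 7, 4 and picks M; C would get 1.
- X: Player I compares 4, 0, 0 and picks T; C would get 7.
- Y: Player I compares 0, 8, 5 and picks M; C would get 12.
- Z: Player I compares 7, 5, 8 and picks B; C would get 3.
C's induced payoffs are 1, 7, 12, 3, so C commits to Y. Subgame-perfect outcome: (M, Y) with payoffs (8, 12).
Under simultaneous play:
Player I's best replies: W→M; X→T; Y→M; Z→B.
C's best replies: T→Z; M→Y; B→X.
The unique mutual best reply is (M, Y), giving (8, 12).
Sequential outcome (M, Y) coincides with the Nash profile (M, Y).

yes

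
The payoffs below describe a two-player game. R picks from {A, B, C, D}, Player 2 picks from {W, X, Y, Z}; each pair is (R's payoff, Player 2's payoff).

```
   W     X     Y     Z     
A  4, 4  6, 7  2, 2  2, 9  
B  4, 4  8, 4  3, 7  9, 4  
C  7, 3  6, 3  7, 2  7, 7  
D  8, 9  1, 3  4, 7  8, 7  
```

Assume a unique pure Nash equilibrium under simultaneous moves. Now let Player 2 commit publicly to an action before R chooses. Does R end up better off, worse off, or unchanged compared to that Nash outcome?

Work backward from R's decision.
- W: BR = D, leader payoff 9.
- X: BR = B, leader payoff 4.
- Y: BR = C, leader payoff 2.
- Z: BR = B, leader payoff 4.
Maximizing over 9, 4, 2, 4, Player 2 chooses W. Subgame-perfect outcome: (D, W) with payoffs (8, 9).
Now find the simultaneous Nash equilibrium.
R's best replies: W→D; X→B; Y→C; Z→B.
Player 2's best replies: A→Z; B→Y; C→Z; D→W.
The unique mutual best reply is (D, W), giving (8, 9).
R earns 8 sequentially versus 8 at the Nash outcome: unchanged.

unchanged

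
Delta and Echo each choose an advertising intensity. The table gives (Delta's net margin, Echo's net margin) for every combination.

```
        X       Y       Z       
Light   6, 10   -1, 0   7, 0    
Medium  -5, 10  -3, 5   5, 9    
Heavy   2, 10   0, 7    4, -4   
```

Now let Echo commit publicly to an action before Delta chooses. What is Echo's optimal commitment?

Solve by backward induction (Echo leads).
- X: BR = Light, leader payoff 10.
- Y: BR = Heavy, leader payoff 7.
- Z: BR = Light, leader payoff 0.
Echo's induced payoffs are 10, 7, 0, so Echo commits to X. Subgame-perfect outcome: (Light, X) with payoffs (6, 10).

X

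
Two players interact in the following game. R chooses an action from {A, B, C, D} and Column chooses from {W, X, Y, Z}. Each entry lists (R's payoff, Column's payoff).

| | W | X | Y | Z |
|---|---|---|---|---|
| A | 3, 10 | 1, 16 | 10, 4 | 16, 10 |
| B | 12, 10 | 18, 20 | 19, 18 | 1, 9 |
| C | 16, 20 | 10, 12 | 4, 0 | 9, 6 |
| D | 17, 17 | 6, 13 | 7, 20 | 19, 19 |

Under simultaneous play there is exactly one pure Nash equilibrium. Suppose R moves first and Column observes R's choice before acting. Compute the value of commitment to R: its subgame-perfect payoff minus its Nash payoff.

0

Backward induction with R moving first.
- A → Column plays X (best of 10, 16, 4, 10); R gets 1.
- B → Column plays X (best of 10, 20, 18, 9); R gets 18.
- C → Column plays W (best of 20, 12, 0, 6); R gets 16.
- D → Column plays Y (best of 17, 13, 20, 19); R gets 7.
Maximizing over 1, 18, 16, 7, R chooses B. Subgame-perfect outcome: (B, X) with payoffs (18, 20).
Under simultaneous play:
R's best replies: W→D; X→B; Y→B; Z→D.
Column's best replies: A→X; B→X; C→W; D→Y.
Only (B, X) has each player best-responding; Nash payoffs (18, 20).
R's commitment gain: 18 − 18 = 0.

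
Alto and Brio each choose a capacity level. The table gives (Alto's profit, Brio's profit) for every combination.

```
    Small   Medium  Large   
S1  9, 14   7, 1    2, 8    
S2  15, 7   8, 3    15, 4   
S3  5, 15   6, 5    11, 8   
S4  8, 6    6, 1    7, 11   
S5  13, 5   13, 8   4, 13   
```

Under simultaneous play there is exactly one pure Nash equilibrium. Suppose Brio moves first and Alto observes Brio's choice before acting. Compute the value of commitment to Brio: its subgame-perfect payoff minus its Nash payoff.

1

Backward induction with Brio moving first.
- Small: BR = S2, leader payoff 7.
- Medium: BR = S5, leader payoff 8.
- Large: BR = S2, leader payoff 4.
Among 7, 8, 4, the best is 8 at Medium. Subgame-perfect outcome: (S5, Medium) with payoffs (13, 8).
Under simultaneous play:
Alto's best replies: Small→S2; Medium→S5; Large→S2.
Brio's best replies: S1→Small; S2→Small; S3→Small; S4→Large; S5→Large.
The unique mutual best reply is (S2, Small), giving (15, 7).
Brio's commitment gain: 8 − 7 = 1.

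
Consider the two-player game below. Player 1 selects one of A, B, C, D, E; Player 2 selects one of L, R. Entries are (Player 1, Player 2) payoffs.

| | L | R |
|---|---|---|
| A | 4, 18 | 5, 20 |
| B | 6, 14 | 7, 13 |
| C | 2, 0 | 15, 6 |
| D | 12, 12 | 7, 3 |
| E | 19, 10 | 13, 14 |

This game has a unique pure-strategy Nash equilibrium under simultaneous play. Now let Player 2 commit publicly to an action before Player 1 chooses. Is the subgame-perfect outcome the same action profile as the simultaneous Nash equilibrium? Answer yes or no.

no

Player 1 best-responds to each possible Player 2 move:
- L → Player 1 plays E (best of 4, 6, 2, 12, 19); Player 2 gets 10.
- R → Player 1 plays C (best of 5, 7, 15, 7, 13); Player 2 gets 6.
Player 2's induced payoffs are 10, 6, so Player 2 commits to L. Subgame-perfect outcome: (E, L) with payoffs (19, 10).
Now find the simultaneous Nash equilibrium.
Player 1's best replies: L→E; R→C.
Player 2's best replies: A→R; B→L; C→R; D→L; E→R.
The unique mutual best reply is (C, R), giving (15, 6).
Sequential outcome (E, L) differs from the Nash profile (C, R).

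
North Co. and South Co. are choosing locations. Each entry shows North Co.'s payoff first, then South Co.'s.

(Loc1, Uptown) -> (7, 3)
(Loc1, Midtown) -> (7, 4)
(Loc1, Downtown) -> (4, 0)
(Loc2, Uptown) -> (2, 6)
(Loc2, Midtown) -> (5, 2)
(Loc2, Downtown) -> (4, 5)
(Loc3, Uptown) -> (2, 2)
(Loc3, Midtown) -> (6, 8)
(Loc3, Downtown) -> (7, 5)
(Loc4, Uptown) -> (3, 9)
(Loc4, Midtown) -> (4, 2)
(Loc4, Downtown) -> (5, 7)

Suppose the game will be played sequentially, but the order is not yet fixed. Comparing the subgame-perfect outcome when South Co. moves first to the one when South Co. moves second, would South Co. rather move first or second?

first

If North Co. leads: South Co.'s best replies are Loc1→Midtown, Loc2→Uptown, Loc3→Midtown, Loc4→Uptown; North Co.'s induced payoffs 7, 2, 6, 3; outcome (Loc1, Midtown), payoffs (7, 4).
If South Co. leads: North Co.'s best replies are Uptown→Loc1, Midtown→Loc1, Downtown→Loc3; South Co.'s induced payoffs 3, 4, 5; outcome (Loc3, Downtown), payoffs (7, 5).
South Co. gets 5 moving first and 4 moving second, so South Co. prefers to move first.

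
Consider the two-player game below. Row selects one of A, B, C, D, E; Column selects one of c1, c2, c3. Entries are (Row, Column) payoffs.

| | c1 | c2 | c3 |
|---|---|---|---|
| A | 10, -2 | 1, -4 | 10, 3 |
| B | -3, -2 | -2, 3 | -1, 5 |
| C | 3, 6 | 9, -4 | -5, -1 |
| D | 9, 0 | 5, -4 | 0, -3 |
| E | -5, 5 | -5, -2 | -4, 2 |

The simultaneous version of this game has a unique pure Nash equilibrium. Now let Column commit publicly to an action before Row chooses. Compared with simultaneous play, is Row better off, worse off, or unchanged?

unchanged

Row best-responds to each possible Column move:
- c1: BR = A, leader payoff -2.
- c2: BR = C, leader payoff -4.
- c3: BR = A, leader payoff 3.
Maximizing over -2, -4, 3, Column chooses c3. Subgame-perfect outcome: (A, c3) with payoffs (10, 3).
Under simultaneous play:
Row's best replies: c1→A; c2→C; c3→A.
Column's best replies: A→c3; B→c3; C→c1; D→c1; E→c1.
The unique mutual best reply is (A, c3), giving (10, 3).
Row earns 10 sequentially versus 10 at the Nash outcome: unchanged.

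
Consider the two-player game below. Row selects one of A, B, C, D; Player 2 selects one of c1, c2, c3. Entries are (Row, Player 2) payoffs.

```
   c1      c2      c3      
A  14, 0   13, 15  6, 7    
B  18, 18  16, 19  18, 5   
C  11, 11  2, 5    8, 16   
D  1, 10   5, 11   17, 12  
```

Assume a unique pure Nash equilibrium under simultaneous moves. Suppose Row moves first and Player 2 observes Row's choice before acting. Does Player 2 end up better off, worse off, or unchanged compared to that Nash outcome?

worse off

Player 2 best-responds to each possible Row move:
- A: Player 2 compares 0, 15, 7 and picks c2; Row would get 13.
- B: Player 2 compares 18, 19, 5 and picks c2; Row would get 16.
- C: Player 2 compares 11, 5, 16 and picks c3; Row would get 8.
- D: Player 2 compares 10, 11, 12 and picks c3; Row would get 17.
Among 13, 16, 8, 17, the best is 17 at D. Subgame-perfect outcome: (D, c3) with payoffs (17, 12).
Under simultaneous play:
Row's best replies: c1→B; c2→B; c3→B.
Player 2's best replies: A→c2; B→c2; C→c3; D→c3.
Only (B, c2) has each player best-responding; Nash payoffs (16, 19).
Player 2 earns 12 sequentially versus 19 at the Nash outcome: worse off.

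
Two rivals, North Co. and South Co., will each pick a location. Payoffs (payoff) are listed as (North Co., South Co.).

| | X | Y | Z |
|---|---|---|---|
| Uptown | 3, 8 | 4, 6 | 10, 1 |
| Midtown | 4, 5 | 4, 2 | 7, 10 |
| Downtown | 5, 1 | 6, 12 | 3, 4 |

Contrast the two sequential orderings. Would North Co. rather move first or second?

If North Co. leads: South Co.'s best replies are Uptown→X, Midtown→Z, Downtown→Y; North Co.'s induced payoffs 3, 7, 6; outcome (Midtown, Z), payoffs (7, 10).
If South Co. leads: North Co.'s best replies are X→Downtown, Y→Downtown, Z→Uptown; South Co.'s induced payoffs 1, 12, 1; outcome (Downtown, Y), payoffs (6, 12).
North Co. gets 7 moving first and 6 moving second, so North Co. prefers to move first.

first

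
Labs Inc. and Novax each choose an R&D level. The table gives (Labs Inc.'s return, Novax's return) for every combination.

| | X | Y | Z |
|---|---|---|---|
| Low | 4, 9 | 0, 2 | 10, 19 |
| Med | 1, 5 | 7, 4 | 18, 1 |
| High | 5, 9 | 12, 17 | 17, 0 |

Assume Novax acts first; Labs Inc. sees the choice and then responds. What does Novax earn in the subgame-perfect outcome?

17

Work backward from Labs Inc.'s decision.
- X → Labs Inc. plays High (best of 4, 1, 5); Novax gets 9.
- Y → Labs Inc. plays High (best of 0, 7, 12); Novax gets 17.
- Z → Labs Inc. plays Med (best of 10, 18, 17); Novax gets 1.
Maximizing over 9, 17, 1, Novax chooses Y. Subgame-perfect outcome: (High, Y) with payoffs (12, 17).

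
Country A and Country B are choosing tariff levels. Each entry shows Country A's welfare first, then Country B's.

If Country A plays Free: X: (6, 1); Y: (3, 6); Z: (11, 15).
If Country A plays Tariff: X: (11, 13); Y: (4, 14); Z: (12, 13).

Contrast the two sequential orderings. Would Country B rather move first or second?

second

If Country A leads: Country B's best replies are Free→Z, Tariff→Y; Country A's induced payoffs 11, 4; outcome (Free, Z), payoffs (11, 15).
If Country B leads: Country A's best replies are X→Tariff, Y→Tariff, Z→Tariff; Country B's induced payoffs 13, 14, 13; outcome (Tariff, Y), payoffs (4, 14).
Country B gets 14 moving first and 15 moving second, so Country B prefers to move second.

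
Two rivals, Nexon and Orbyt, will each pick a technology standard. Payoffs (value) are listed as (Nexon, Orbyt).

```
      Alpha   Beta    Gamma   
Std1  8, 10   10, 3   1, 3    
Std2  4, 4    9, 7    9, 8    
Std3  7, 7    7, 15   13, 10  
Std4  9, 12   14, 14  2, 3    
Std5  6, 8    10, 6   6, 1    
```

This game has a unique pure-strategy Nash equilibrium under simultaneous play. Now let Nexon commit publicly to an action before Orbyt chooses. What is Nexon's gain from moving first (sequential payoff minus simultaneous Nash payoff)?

0

Work backward from Orbyt's decision.
- Std1: Orbyt compares 10, 3, 3 and picks Alpha; Nexon would get 8.
- Std2: Orbyt compares 4, 7, 8 and picks Gamma; Nexon would get 9.
- Std3: Orbyt compares 7, 15, 10 and picks Beta; Nexon would get 7.
- Std4: Orbyt compares 12, 14, 3 and picks Beta; Nexon would get 14.
- Std5: Orbyt compares 8, 6, 1 and picks Alpha; Nexon would get 6.
Maximizing over 8, 9, 7, 14, 6, Nexon chooses Std4. Subgame-perfect outcome: (Std4, Beta) with payoffs (14, 14).
Now find the simultaneous Nash equilibrium.
Nexon's best replies: Alpha→Std4; Beta→Std4; Gamma→Std3.
Orbyt's best replies: Std1→Alpha; Std2→Gamma; Std3→Beta; Std4→Beta; Std5→Alpha.
The unique mutual best reply is (Std4, Beta), giving (14, 14).
Nexon's commitment gain: 14 − 14 = 0.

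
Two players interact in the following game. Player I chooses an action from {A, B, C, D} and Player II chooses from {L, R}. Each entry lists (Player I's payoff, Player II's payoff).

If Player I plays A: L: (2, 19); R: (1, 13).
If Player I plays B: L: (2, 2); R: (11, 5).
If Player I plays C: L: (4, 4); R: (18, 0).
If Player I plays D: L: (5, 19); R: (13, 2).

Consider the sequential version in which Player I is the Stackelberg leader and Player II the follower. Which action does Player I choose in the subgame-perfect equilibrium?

Solve by backward induction (Player I leads).
- A → Player II plays L (best of 19, 13); Player I gets 2.
- B → Player II plays R (best of 2, 5); Player I gets 11.
- C → Player II plays L (best of 4, 0); Player I gets 4.
- D → Player II plays L (best of 19, 2); Player I gets 5.
Among 2, 11, 4, 5, the best is 11 at B. Subgame-perfect outcome: (B, R) with payoffs (11, 5).

B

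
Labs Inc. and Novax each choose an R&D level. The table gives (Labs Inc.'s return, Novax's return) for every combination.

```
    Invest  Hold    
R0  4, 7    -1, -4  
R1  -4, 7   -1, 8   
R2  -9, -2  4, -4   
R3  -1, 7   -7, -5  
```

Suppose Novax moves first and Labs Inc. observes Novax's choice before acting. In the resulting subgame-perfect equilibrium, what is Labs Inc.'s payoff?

4

Work backward from Labs Inc.'s decision.
- Invest → Labs Inc. plays R0 (best of 4, -4, -9, -1); Novax gets 7.
- Hold → Labs Inc. plays R2 (best of -1, -1, 4, -7); Novax gets -4.
Maximizing over 7, -4, Novax chooses Invest. Subgame-perfect outcome: (R0, Invest) with payoffs (4, 7).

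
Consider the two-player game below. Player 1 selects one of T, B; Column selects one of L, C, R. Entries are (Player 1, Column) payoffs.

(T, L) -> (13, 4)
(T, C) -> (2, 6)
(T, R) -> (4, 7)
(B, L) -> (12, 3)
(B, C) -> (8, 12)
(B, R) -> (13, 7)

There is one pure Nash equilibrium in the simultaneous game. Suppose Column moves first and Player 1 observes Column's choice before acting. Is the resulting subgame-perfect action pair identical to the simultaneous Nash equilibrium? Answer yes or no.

Backward induction with Column moving first.
- L: Player 1 compares 13, 12 and picks T; Column would get 4.
- C: Player 1 compares 2, 8 and picks B; Column would get 12.
- R: Player 1 compares 4, 13 and picks B; Column would get 7.
Column's induced payoffs are 4, 12, 7, so Column commits to C. Subgame-perfect outcome: (B, C) with payoffs (8, 12).
Under simultaneous play:
Player 1's best replies: L→T; C→B; R→B.
Column's best replies: T→R; B→C.
The unique mutual best reply is (B, C), giving (8, 12).
Sequential outcome (B, C) coincides with the Nash profile (B, C).

yes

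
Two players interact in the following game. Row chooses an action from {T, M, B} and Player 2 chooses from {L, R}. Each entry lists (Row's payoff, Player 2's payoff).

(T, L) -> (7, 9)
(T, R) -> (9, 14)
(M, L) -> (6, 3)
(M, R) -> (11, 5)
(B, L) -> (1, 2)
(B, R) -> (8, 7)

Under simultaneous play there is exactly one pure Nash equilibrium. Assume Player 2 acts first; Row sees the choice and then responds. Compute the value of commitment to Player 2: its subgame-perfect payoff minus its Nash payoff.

Solve by backward induction (Player 2 leads).
- L: BR = T, leader payoff 9.
- R: BR = M, leader payoff 5.
Among 9, 5, the best is 9 at L. Subgame-perfect outcome: (T, L) with payoffs (7, 9).
Now find the simultaneous Nash equilibrium.
Row's best replies: L→T; R→M.
Player 2's best replies: T→R; M→R; B→R.
Only (M, R) has each player best-responding; Nash payoffs (11, 5).
Player 2's commitment gain: 9 − 5 = 4.

4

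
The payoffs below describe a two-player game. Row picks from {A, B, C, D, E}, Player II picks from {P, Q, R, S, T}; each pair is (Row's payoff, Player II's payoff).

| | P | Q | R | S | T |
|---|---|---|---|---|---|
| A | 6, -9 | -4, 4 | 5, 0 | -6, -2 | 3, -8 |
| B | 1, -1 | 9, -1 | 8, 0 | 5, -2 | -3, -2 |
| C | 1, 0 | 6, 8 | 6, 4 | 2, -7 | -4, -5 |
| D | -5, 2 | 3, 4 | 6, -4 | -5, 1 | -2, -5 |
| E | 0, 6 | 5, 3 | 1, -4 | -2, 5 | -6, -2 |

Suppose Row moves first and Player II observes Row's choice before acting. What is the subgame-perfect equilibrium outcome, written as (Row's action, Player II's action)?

(B, R)

Player II best-responds to each possible Row move:
- A → Player II plays Q (best of -9, 4, 0, -2, -8); Row gets -4.
- B → Player II plays R (best of -1, -1, 0, -2, -2); Row gets 8.
- C → Player II plays Q (best of 0, 8, 4, -7, -5); Row gets 6.
- D → Player II plays Q (best of 2, 4, -4, 1, -5); Row gets 3.
- E → Player II plays P (best of 6, 3, -4, 5, -2); Row gets 0.
Among -4, 8, 6, 3, 0, the best is 8 at B. Subgame-perfect outcome: (B, R) with payoffs (8, 0).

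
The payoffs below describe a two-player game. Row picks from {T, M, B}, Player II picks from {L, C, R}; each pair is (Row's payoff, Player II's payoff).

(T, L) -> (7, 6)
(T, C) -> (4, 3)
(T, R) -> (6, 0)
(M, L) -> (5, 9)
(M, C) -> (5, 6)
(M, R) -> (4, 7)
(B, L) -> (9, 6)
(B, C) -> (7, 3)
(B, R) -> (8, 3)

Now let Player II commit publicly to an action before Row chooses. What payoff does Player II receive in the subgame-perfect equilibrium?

6

Backward induction with Player II moving first.
- L → Row plays B (best of 7, 5, 9); Player II gets 6.
- C → Row plays B (best of 4, 5, 7); Player II gets 3.
- R → Row plays B (best of 6, 4, 8); Player II gets 3.
Among 6, 3, 3, the best is 6 at L. Subgame-perfect outcome: (B, L) with payoffs (9, 6).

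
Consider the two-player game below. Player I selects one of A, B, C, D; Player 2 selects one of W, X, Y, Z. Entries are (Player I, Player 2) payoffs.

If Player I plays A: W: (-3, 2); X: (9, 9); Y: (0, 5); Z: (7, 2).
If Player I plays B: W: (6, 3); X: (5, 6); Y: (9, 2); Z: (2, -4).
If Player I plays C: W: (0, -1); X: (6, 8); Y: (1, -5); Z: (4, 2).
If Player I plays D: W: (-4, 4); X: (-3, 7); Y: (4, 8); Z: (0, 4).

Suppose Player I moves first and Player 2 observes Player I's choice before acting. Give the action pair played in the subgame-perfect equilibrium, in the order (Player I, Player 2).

Solve by backward induction (Player I leads).
- A: BR = X, leader payoff 9.
- B: BR = X, leader payoff 5.
- C: BR = X, leader payoff 6.
- D: BR = Y, leader payoff 4.
Among 9, 5, 6, 4, the best is 9 at A. Subgame-perfect outcome: (A, X) with payoffs (9, 9).

(A, X)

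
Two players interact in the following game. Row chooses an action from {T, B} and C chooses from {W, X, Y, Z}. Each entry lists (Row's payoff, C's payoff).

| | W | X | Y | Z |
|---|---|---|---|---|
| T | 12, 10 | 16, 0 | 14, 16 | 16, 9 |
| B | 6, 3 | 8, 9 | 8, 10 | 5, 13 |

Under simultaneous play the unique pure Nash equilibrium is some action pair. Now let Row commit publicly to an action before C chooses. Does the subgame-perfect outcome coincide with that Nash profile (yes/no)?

C best-responds to each possible Row move:
- T: C compares 10, 0, 16, 9 and picks Y; Row would get 14.
- B: C compares 3, 9, 10, 13 and picks Z; Row would get 5.
Among 14, 5, the best is 14 at T. Subgame-perfect outcome: (T, Y) with payoffs (14, 16).
For the simultaneous game, intersect best replies.
Row's best replies: W→T; X→T; Y→T; Z→T.
C's best replies: T→Y; B→Z.
The unique mutual best reply is (T, Y), giving (14, 16).
Sequential outcome (T, Y) coincides with the Nash profile (T, Y).

yes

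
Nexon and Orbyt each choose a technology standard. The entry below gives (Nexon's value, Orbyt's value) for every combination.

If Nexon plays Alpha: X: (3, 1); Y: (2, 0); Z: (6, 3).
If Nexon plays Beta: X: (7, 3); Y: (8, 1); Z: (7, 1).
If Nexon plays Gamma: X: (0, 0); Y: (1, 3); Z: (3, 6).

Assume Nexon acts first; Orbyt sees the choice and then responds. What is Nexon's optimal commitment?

Solve by backward induction (Nexon leads).
- Alpha: Orbyt compares 1, 0, 3 and picks Z; Nexon would get 6.
- Beta: Orbyt compares 3, 1, 1 and picks X; Nexon would get 7.
- Gamma: Orbyt compares 0, 3, 6 and picks Z; Nexon would get 3.
Nexon's induced payoffs are 6, 7, 3, so Nexon commits to Beta. Subgame-perfect outcome: (Beta, X) with payoffs (7, 3).

Beta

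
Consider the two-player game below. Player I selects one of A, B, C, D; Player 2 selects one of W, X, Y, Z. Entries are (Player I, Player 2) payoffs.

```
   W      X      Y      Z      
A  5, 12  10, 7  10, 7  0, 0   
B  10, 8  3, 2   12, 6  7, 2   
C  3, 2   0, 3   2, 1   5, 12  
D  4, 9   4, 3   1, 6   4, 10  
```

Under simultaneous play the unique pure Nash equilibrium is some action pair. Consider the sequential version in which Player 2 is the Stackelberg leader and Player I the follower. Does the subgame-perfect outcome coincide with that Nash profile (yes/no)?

yes

Player I best-responds to each possible Player 2 move:
- W: Player I compares 5, 10, 3, 4 and picks B; Player 2 would get 8.
- X: Player I compares 10, 3, 0, 4 and picks A; Player 2 would get 7.
- Y: Player I compares 10, 12, 2, 1 and picks B; Player 2 would get 6.
- Z: Player I compares 0, 7, 5, 4 and picks B; Player 2 would get 2.
Maximizing over 8, 7, 6, 2, Player 2 chooses W. Subgame-perfect outcome: (B, W) with payoffs (10, 8).
For the simultaneous game, intersect best replies.
Player I's best replies: W→B; X→A; Y→B; Z→B.
Player 2's best replies: A→W; B→W; C→Z; D→Z.
The unique mutual best reply is (B, W), giving (10, 8).
Sequential outcome (B, W) coincides with the Nash profile (B, W).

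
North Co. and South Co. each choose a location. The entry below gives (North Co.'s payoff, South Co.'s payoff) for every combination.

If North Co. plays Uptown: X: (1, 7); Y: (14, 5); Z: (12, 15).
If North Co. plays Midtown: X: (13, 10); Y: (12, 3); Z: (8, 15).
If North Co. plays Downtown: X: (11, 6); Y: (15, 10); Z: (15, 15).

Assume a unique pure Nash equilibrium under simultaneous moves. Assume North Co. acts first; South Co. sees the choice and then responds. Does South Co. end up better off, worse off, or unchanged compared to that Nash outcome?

Solve by backward induction (North Co. leads).
- Uptown: BR = Z, leader payoff 12.
- Midtown: BR = Z, leader payoff 8.
- Downtown: BR = Z, leader payoff 15.
North Co.'s induced payoffs are 12, 8, 15, so North Co. commits to Downtown. Subgame-perfect outcome: (Downtown, Z) with payoffs (15, 15).
For the simultaneous game, intersect best replies.
North Co.'s best replies: X→Midtown; Y→Downtown; Z→Downtown.
South Co.'s best replies: Uptown→Z; Midtown→Z; Downtown→Z.
The unique mutual best reply is (Downtown, Z), giving (15, 15).
South Co. earns 15 sequentially versus 15 at the Nash outcome: unchanged.

unchanged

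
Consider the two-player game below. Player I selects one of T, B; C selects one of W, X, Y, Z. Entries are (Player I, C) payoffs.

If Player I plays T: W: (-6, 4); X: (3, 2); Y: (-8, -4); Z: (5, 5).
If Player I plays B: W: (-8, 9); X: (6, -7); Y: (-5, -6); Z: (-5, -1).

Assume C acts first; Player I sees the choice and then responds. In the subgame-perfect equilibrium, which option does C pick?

Z

Work backward from Player I's decision.
- W: Player I compares -6, -8 and picks T; C would get 4.
- X: Player I compares 3, 6 and picks B; C would get -7.
- Y: Player I compares -8, -5 and picks B; C would get -6.
- Z: Player I compares 5, -5 and picks T; C would get 5.
Among 4, -7, -6, 5, the best is 5 at Z. Subgame-perfect outcome: (T, Z) with payoffs (5, 5).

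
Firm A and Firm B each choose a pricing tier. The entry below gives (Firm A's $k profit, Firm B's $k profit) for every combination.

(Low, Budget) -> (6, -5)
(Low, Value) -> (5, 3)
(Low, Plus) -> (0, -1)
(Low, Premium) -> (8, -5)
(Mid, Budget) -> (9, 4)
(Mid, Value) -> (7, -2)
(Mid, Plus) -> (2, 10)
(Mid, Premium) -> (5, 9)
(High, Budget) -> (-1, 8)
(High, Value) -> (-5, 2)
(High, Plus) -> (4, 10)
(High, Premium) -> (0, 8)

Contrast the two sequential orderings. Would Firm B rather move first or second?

first

If Firm A leads: Firm B's best replies are Low→Value, Mid→Plus, High→Plus; Firm A's induced payoffs 5, 2, 4; outcome (Low, Value), payoffs (5, 3).
If Firm B leads: Firm A's best replies are Budget→Mid, Value→Mid, Plus→High, Premium→Low; Firm B's induced payoffs 4, -2, 10, -5; outcome (High, Plus), payoffs (4, 10).
Firm B gets 10 moving first and 3 moving second, so Firm B prefers to move first.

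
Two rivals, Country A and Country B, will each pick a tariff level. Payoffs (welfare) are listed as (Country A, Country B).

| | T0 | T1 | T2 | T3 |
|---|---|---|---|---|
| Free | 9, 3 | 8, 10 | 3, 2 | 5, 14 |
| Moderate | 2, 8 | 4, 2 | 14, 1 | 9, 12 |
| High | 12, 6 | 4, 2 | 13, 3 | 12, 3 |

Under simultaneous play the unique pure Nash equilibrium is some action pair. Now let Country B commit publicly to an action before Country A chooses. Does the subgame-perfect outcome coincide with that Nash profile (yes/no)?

no

Backward induction with Country B moving first.
- T0 → Country A plays High (best of 9, 2, 12); Country B gets 6.
- T1 → Country A plays Free (best of 8, 4, 4); Country B gets 10.
- T2 → Country A plays Moderate (best of 3, 14, 13); Country B gets 1.
- T3 → Country A plays High (best of 5, 9, 12); Country B gets 3.
Country B's induced payoffs are 6, 10, 1, 3, so Country B commits to T1. Subgame-perfect outcome: (Free, T1) with payoffs (8, 10).
Now find the simultaneous Nash equilibrium.
Country A's best replies: T0→High; T1→Free; T2→Moderate; T3→High.
Country B's best replies: Free→T3; Moderate→T3; High→T0.
The unique mutual best reply is (High, T0), giving (12, 6).
Sequential outcome (Free, T1) differs from the Nash profile (High, T0).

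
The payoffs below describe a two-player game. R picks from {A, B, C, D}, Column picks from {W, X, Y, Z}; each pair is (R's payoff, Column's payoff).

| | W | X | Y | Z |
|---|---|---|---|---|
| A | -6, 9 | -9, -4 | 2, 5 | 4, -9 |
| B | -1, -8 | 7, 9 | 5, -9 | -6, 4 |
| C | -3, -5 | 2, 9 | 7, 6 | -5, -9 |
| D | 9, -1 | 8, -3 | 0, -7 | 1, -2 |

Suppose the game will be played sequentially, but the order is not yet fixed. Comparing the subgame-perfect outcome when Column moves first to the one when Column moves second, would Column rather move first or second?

first

If R leads: Column's best replies are A→W, B→X, C→X, D→W; R's induced payoffs -6, 7, 2, 9; outcome (D, W), payoffs (9, -1).
If Column leads: R's best replies are W→D, X→D, Y→C, Z→A; Column's induced payoffs -1, -3, 6, -9; outcome (C, Y), payoffs (7, 6).
Column gets 6 moving first and -1 moving second, so Column prefers to move first.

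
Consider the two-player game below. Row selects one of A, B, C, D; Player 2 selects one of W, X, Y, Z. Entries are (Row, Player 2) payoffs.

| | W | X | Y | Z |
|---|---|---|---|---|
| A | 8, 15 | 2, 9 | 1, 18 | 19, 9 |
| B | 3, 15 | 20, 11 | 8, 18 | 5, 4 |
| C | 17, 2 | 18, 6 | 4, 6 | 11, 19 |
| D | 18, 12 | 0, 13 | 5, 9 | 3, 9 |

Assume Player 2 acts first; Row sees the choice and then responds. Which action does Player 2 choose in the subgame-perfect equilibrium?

Solve by backward induction (Player 2 leads).
- W → Row plays D (best of 8, 3, 17, 18); Player 2 gets 12.
- X → Row plays B (best of 2, 20, 18, 0); Player 2 gets 11.
- Y → Row plays B (best of 1, 8, 4, 5); Player 2 gets 18.
- Z → Row plays A (best of 19, 5, 11, 3); Player 2 gets 9.
Among 12, 11, 18, 9, the best is 18 at Y. Subgame-perfect outcome: (B, Y) with payoffs (8, 18).

Y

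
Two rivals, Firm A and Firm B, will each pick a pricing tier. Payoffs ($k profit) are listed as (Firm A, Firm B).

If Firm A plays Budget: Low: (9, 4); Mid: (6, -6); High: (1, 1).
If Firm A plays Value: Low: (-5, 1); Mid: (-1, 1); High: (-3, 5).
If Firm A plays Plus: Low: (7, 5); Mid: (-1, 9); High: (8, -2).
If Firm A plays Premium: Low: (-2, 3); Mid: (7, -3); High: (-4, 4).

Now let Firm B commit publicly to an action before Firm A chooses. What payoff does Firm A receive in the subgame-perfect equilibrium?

Work backward from Firm A's decision.
- Low → Firm A plays Budget (best of 9, -5, 7, -2); Firm B gets 4.
- Mid → Firm A plays Premium (best of 6, -1, -1, 7); Firm B gets -3.
- High → Firm A plays Plus (best of 1, -3, 8, -4); Firm B gets -2.
Among 4, -3, -2, the best is 4 at Low. Subgame-perfect outcome: (Budget, Low) with payoffs (9, 4).

9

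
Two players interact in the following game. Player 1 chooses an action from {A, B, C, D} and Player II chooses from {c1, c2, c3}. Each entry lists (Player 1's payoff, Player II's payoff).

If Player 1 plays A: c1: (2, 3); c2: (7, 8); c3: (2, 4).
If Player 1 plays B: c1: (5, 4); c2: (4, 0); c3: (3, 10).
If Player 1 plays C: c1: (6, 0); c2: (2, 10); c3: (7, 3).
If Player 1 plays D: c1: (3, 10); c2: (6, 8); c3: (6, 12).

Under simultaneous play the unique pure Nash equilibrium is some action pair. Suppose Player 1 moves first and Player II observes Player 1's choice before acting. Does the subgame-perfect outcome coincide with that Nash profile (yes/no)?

yes

Backward induction with Player 1 moving first.
- A: Player II compares 3, 8, 4 and picks c2; Player 1 would get 7.
- B: Player II compares 4, 0, 10 and picks c3; Player 1 would get 3.
- C: Player II compares 0, 10, 3 and picks c2; Player 1 would get 2.
- D: Player II compares 10, 8, 12 and picks c3; Player 1 would get 6.
Player 1's induced payoffs are 7, 3, 2, 6, so Player 1 commits to A. Subgame-perfect outcome: (A, c2) with payoffs (7, 8).
Now find the simultaneous Nash equilibrium.
Player 1's best replies: c1→C; c2→A; c3→C.
Player II's best replies: A→c2; B→c3; C→c2; D→c3.
The unique mutual best reply is (A, c2), giving (7, 8).
Sequential outcome (A, c2) coincides with the Nash profile (A, c2).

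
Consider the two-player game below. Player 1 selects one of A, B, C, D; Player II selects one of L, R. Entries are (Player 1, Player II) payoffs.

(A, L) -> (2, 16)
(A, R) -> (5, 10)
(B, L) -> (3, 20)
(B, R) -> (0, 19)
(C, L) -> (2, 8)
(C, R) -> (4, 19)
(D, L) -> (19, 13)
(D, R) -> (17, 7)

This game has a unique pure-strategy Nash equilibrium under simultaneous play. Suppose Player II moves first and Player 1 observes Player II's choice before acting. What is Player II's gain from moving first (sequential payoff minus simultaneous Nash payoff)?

Solve by backward induction (Player II leads).
- L: Player 1 compares 2, 3, 2, 19 and picks D; Player II would get 13.
- R: Player 1 compares 5, 0, 4, 17 and picks D; Player II would get 7.
Player II's induced payoffs are 13, 7, so Player II commits to L. Subgame-perfect outcome: (D, L) with payoffs (19, 13).
Under simultaneous play:
Player 1's best replies: L→D; R→D.
Player II's best replies: A→L; B→L; C→R; D→L.
Only (D, L) has each player best-responding; Nash payoffs (19, 13).
Player II's commitment gain: 13 − 13 = 0.

0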